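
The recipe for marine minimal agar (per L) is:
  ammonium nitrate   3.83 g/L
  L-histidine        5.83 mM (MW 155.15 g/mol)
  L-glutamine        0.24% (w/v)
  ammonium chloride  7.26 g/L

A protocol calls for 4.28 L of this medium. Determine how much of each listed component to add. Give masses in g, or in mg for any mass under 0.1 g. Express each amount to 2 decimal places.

Scale factor relative to 1 L: 4.28.
ammonium nitrate: 3.83 g/L × 4.28 L = 16.39 g
L-histidine: 5.83 mmol/L × 155.15 g/mol × 4.28 L ÷ 1000 = 3.87 g
L-glutamine: 0.24 g per 100 mL × 4280 mL ÷ 100 = 10.27 g
ammonium chloride: 7.26 g/L × 4.28 L = 31.07 g

ammonium nitrate 16.39 g; L-histidine 3.87 g; L-glutamine 10.27 g; ammonium chloride 31.07 g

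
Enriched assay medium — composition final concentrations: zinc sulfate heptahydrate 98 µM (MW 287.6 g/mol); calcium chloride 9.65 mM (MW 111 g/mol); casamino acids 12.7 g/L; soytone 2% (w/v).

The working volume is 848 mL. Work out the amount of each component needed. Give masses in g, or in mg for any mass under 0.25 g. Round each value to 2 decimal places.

Target volume = 848 mL = 0.848 L.
zinc sulfate heptahydrate: 98 µmol/L × 287.6 g/mol × 0.848 L ÷ 1000 = 23.90 mg
calcium chloride: 9.65 mmol/L × 111 g/mol × 0.848 L ÷ 1000 = 0.91 g
casamino acids: 12.7 g/L × 0.848 L = 10.77 g
soytone: 2 g per 100 mL × 848 mL ÷ 100 = 16.96 g

zinc sulfate heptahydrate 23.90 mg; calcium chloride 0.91 g; casamino acids 10.77 g; soytone 16.96 g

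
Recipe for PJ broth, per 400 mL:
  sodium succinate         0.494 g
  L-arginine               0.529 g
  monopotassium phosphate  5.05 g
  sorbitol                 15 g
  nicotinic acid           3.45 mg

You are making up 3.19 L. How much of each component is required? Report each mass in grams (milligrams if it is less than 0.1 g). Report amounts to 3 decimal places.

Ratio of target to recipe volume: 3190 / 400 = 7.975.
sodium succinate: 0.494 g × (3190 mL / 400 mL) = 3.940 g
L-arginine: 0.529 g × (3190 mL / 400 mL) = 4.219 g
monopotassium phosphate: 5.05 g × (3190 mL / 400 mL) = 40.274 g
sorbitol: 15 g × (3190 mL / 400 mL) = 119.625 g
nicotinic acid: 3.45 mg × (3190 mL / 400 mL) = 27.514 mg

sodium succinate 3.940 g; L-arginine 4.219 g; monopotassium phosphate 40.274 g; sorbitol 119.625 g; nicotinic acid 27.514 mg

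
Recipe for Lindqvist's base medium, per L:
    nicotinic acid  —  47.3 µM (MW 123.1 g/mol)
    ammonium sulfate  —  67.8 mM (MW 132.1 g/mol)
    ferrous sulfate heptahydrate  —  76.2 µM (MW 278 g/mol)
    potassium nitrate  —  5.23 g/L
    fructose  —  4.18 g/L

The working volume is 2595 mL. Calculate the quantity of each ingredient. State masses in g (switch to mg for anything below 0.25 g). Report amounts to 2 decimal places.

nicotinic acid 15.11 mg; ammonium sulfate 23.24 g; ferrous sulfate heptahydrate 54.97 mg; potassium nitrate 13.57 g; fructose 10.85 g

Working volume: 2595 mL = 2.595 L.
nicotinic acid: 47.3 µmol/L × 123.1 g/mol × 2.595 L ÷ 1000 = 15.11 mg
ammonium sulfate: 67.8 mmol/L × 132.1 g/mol × 2.595 L ÷ 1000 = 23.24 g
ferrous sulfate heptahydrate: 76.2 µmol/L × 278 g/mol × 2.595 L ÷ 1000 = 54.97 mg
potassium nitrate: 5.23 g/L × 2.595 L = 13.57 g
fructose: 4.18 g/L × 2.595 L = 10.85 g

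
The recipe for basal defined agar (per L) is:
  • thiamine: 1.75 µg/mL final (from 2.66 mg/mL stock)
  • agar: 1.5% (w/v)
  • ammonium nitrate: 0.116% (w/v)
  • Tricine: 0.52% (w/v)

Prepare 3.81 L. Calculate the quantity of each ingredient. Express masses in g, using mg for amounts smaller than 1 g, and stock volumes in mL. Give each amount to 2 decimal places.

Working volume: 3.81 L.
thiamine: dilute stock: 1.75 µg/mL × 3810 mL ÷ 2660 µg/mL = 2.51 mL
agar: 1.5 g per 100 mL × 3810 mL ÷ 100 = 57.15 g
ammonium nitrate: 0.116 g per 100 mL × 3810 mL ÷ 100 = 4.42 g
Tricine: 0.52% w/v = 5.2 g/L → 5.2 × 3.81 L = 19.81 g

thiamine 2.51 mL; agar 57.15 g; ammonium nitrate 4.42 g; Tricine 19.81 g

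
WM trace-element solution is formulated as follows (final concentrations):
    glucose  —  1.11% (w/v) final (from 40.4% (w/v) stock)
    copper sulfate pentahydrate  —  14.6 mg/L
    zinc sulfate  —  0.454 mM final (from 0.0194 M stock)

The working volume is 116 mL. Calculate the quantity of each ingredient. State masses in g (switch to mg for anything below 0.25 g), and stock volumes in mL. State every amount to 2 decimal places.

glucose 3.19 mL; copper sulfate pentahydrate 1.69 mg; zinc sulfate 2.71 mL

Target volume = 116 mL = 0.116 L.
glucose: dilute stock: 1.11% ÷ 40.4% × 116 mL = 3.19 mL
copper sulfate pentahydrate: 14.6 mg/L × 0.116 L = 1.69 mg
zinc sulfate: dilute stock: 0.454 mM × 116 mL ÷ 19.4 mM = 2.71 mL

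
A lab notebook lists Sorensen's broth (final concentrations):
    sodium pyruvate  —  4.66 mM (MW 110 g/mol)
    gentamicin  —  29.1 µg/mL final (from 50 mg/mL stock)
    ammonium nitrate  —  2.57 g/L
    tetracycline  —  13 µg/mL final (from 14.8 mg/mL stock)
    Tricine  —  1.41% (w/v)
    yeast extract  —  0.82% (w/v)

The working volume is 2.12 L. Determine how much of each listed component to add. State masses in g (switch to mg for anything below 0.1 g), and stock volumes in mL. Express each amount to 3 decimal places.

Scale factor relative to 1 L: 2.12.
sodium pyruvate: 4.66 mmol/L × 110 g/mol × 2.12 L ÷ 1000 = 1.087 g
gentamicin: V = C2·V2/C1 = 29.1 µg/mL × 2120 mL ÷ 50000 µg/mL = 1.234 mL
ammonium nitrate: 2.57 g/L × 2.12 L = 5.448 g
tetracycline: C1V1 = C2V2 → 13 µg/mL × 2120 mL ÷ 14800 µg/mL = 1.862 mL
Tricine: 1.41 g per 100 mL × 2120 mL ÷ 100 = 29.892 g
yeast extract: 0.82 g per 100 mL × 2120 mL ÷ 100 = 17.384 g

sodium pyruvate 1.087 g; gentamicin 1.234 mL; ammonium nitrate 5.448 g; tetracycline 1.862 mL; Tricine 29.892 g; yeast extract 17.384 g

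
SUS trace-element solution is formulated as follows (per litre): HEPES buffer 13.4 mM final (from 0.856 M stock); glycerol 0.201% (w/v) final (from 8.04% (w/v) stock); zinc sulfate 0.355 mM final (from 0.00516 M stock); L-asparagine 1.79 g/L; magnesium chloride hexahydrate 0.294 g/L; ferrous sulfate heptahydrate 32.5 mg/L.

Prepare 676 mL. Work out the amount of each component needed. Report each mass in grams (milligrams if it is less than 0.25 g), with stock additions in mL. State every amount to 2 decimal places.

HEPES buffer 10.58 mL; glycerol 16.90 mL; zinc sulfate 46.51 mL; L-asparagine 1.21 g; magnesium chloride hexahydrate 198.74 mg; ferrous sulfate heptahydrate 21.97 mg

Working volume: 676 mL = 0.676 L.
HEPES buffer: C1V1 = C2V2 → 13.4 mM × 676 mL ÷ 856 mM = 10.58 mL
glycerol: V = C2·V2/C1 = 0.201% ÷ 8.04% × 676 mL = 16.90 mL
zinc sulfate: V = C2·V2/C1 = 0.355 mM × 676 mL ÷ 5.16 mM = 46.51 mL
L-asparagine: 1.79 g/L × 0.676 L = 1.21 g
magnesium chloride hexahydrate: 0.294 g/L × 0.676 L = 0.198744 g = 198.74 mg
ferrous sulfate heptahydrate: 32.5 mg/L × 0.676 L = 21.97 mg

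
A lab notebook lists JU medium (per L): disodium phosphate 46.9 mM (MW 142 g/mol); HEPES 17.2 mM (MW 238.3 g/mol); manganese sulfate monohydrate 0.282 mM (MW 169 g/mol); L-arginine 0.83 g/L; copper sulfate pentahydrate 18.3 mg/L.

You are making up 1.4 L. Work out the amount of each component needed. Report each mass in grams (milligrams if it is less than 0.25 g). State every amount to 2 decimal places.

disodium phosphate 9.32 g; HEPES 5.74 g; manganese sulfate monohydrate 66.72 mg; L-arginine 1.16 g; copper sulfate pentahydrate 25.62 mg

Scale factor relative to 1 L: 1.4.
disodium phosphate: 46.9 mmol/L × 142 g/mol × 1.4 L ÷ 1000 = 9.32 g
HEPES: 17.2 mmol/L × 238.3 g/mol × 1.4 L ÷ 1000 = 5.74 g
manganese sulfate monohydrate: 0.282 mmol/L × 169 mg/mmol × 1.4 L = 66.72 mg
L-arginine: 0.83 g/L × 1.4 L = 1.16 g
copper sulfate pentahydrate: 18.3 mg/L × 1.4 L = 25.62 mg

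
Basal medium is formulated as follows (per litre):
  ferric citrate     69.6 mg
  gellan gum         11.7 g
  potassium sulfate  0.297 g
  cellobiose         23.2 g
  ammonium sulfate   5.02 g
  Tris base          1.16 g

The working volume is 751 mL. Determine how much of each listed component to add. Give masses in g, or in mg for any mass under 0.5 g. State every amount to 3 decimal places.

ferric citrate 52.270 mg; gellan gum 8.787 g; potassium sulfate 223.047 mg; cellobiose 17.423 g; ammonium sulfate 3.770 g; Tris base 0.871 g

Ratio of target to recipe volume: 751 / 1000 = 0.751.
ferric citrate: 69.6 mg × (751 mL / 1000 mL) = 52.270 mg
gellan gum: 11.7 g × (751 mL / 1000 mL) = 8.787 g
potassium sulfate: 0.297 g × (751 mL / 1000 mL) = 0.223047 g = 223.047 mg
cellobiose: 23.2 g × (751 mL / 1000 mL) = 17.423 g
ammonium sulfate: 5.02 g × (751 mL / 1000 mL) = 3.770 g
Tris base: 1.16 g × (751 mL / 1000 mL) = 0.871 g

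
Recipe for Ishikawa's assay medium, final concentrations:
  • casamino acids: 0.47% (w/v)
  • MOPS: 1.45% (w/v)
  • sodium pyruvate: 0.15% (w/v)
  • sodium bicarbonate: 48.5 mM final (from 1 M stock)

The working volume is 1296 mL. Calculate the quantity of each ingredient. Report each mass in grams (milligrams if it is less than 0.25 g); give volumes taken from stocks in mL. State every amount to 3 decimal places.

casamino acids 6.091 g; MOPS 18.792 g; sodium pyruvate 1.944 g; sodium bicarbonate 62.856 mL

Target volume = 1296 mL = 1.296 L.
casamino acids: 0.47% w/v = 4.7 g/L → 4.7 × 1.296 L = 6.091 g
MOPS: 1.45% w/v = 14.5 g/L → 14.5 × 1.296 L = 18.792 g
sodium pyruvate: 0.15 g per 100 mL × 1296 mL ÷ 100 = 1.944 g
sodium bicarbonate: V = C2·V2/C1 = 48.5 mM × 1296 mL ÷ 1000 mM = 62.856 mL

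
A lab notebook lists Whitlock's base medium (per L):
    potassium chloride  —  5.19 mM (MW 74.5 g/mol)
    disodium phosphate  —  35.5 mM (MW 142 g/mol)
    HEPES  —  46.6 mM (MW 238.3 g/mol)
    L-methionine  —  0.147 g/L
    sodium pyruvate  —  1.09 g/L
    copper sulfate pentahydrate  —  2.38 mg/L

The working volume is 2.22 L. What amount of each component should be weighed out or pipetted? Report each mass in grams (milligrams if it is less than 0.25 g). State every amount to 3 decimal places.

potassium chloride 0.858 g; disodium phosphate 11.191 g; HEPES 24.653 g; L-methionine 0.326 g; sodium pyruvate 2.420 g; copper sulfate pentahydrate 5.284 mg

Scale factor relative to 1 L: 2.22.
potassium chloride: 5.19 mmol/L × 74.5 g/mol × 2.22 L ÷ 1000 = 0.858 g
disodium phosphate: 35.5 mmol/L × 142 g/mol × 2.22 L ÷ 1000 = 11.191 g
HEPES: 46.6 mmol/L × 238.3 g/mol × 2.22 L ÷ 1000 = 24.653 g
L-methionine: 0.147 g/L × 2.22 L = 0.326 g
sodium pyruvate: 1.09 g/L × 2.22 L = 2.420 g
copper sulfate pentahydrate: 2.38 mg/L × 2.22 L = 5.284 mg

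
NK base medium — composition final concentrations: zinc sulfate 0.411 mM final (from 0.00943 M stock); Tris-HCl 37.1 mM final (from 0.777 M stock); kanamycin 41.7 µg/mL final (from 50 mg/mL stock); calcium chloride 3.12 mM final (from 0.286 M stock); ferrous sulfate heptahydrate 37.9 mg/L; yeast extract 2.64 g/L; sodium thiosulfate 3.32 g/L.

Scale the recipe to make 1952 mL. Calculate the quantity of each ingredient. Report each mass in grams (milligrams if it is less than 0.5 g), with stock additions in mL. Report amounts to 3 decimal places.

Target volume = 1952 mL = 1.952 L.
zinc sulfate: dilute stock: 0.411 mM × 1952 mL ÷ 9.43 mM = 85.077 mL
Tris-HCl: C1V1 = C2V2 → 37.1 mM × 1952 mL ÷ 777 mM = 93.204 mL
kanamycin: C1V1 = C2V2 → 41.7 µg/mL × 1952 mL ÷ 50000 µg/mL = 1.628 mL
calcium chloride: C1V1 = C2V2 → 3.12 mM × 1952 mL ÷ 286 mM = 21.295 mL
ferrous sulfate heptahydrate: 37.9 mg/L × 1.952 L = 73.981 mg
yeast extract: 2.64 g/L × 1.952 L = 5.153 g
sodium thiosulfate: 3.32 g/L × 1.952 L = 6.481 g

zinc sulfate 85.077 mL; Tris-HCl 93.204 mL; kanamycin 1.628 mL; calcium chloride 21.295 mL; ferrous sulfate heptahydrate 73.981 mg; yeast extract 5.153 g; sodium thiosulfate 6.481 g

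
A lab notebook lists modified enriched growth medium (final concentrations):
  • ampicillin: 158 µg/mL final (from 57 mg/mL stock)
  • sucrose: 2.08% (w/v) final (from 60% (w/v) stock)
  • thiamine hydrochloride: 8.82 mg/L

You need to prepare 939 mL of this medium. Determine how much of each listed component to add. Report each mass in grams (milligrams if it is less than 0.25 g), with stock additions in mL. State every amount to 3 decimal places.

ampicillin 2.603 mL; sucrose 32.552 mL; thiamine hydrochloride 8.282 mg

Scale factor relative to 1 L: 0.939.
ampicillin: dilute stock: 158 µg/mL × 939 mL ÷ 57000 µg/mL = 2.603 mL
sucrose: V = C2·V2/C1 = 2.08% ÷ 60% × 939 mL = 32.552 mL
thiamine hydrochloride: 8.82 mg/L × 0.939 L = 8.282 mg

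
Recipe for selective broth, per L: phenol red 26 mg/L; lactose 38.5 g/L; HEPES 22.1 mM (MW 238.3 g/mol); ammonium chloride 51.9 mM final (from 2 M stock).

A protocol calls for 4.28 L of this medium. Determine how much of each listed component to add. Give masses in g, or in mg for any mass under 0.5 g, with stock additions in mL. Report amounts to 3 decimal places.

phenol red 111.280 mg; lactose 164.780 g; HEPES 22.540 g; ammonium chloride 111.066 mL

Working volume: 4.28 L.
phenol red: 26 mg/L × 4.28 L = 111.280 mg
lactose: 38.5 g/L × 4.28 L = 164.780 g
HEPES: 22.1 mmol/L × 238.3 g/mol × 4.28 L ÷ 1000 = 22.540 g
ammonium chloride: V = C2·V2/C1 = 51.9 mM × 4280 mL ÷ 2000 mM = 111.066 mL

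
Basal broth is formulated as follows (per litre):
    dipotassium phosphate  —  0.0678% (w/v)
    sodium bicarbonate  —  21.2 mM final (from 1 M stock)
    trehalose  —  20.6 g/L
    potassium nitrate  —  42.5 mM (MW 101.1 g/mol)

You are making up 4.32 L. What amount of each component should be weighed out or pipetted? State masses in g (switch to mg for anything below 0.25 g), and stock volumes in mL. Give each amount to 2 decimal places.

dipotassium phosphate 2.93 g; sodium bicarbonate 91.58 mL; trehalose 88.99 g; potassium nitrate 18.56 g

Scale factor relative to 1 L: 4.32.
dipotassium phosphate: 0.0678 g per 100 mL × 4320 mL ÷ 100 = 2.93 g
sodium bicarbonate: V = C2·V2/C1 = 21.2 mM × 4320 mL ÷ 1000 mM = 91.58 mL
trehalose: 20.6 g/L × 4.32 L = 88.99 g
potassium nitrate: 42.5 mmol/L × 101.1 g/mol × 4.32 L ÷ 1000 = 18.56 g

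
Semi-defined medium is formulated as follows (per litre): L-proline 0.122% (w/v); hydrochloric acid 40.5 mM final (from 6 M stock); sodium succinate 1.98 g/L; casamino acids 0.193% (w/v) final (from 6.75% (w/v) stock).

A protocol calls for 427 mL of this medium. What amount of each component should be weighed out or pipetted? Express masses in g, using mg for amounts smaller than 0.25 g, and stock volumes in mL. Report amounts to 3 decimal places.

Working volume: 427 mL = 0.427 L.
L-proline: 0.122 g per 100 mL × 427 mL ÷ 100 = 0.521 g
hydrochloric acid: dilute stock: 40.5 mM × 427 mL ÷ 6000 mM = 2.882 mL
sodium succinate: 1.98 g/L × 0.427 L = 0.845 g
casamino acids: dilute stock: 0.193% ÷ 6.75% × 427 mL = 12.209 mL

L-proline 0.521 g; hydrochloric acid 2.882 mL; sodium succinate 0.845 g; casamino acids 12.209 mL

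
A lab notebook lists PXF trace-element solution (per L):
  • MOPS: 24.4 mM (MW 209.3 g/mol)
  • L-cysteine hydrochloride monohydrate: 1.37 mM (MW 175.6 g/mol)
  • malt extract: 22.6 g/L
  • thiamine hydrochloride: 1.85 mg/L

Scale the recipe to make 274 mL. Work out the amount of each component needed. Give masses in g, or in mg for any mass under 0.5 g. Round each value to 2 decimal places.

MOPS 1.40 g; L-cysteine hydrochloride monohydrate 65.92 mg; malt extract 6.19 g; thiamine hydrochloride 0.51 mg

Working volume: 274 mL = 0.274 L.
MOPS: 24.4 mmol/L × 209.3 g/mol × 0.274 L ÷ 1000 = 1.40 g
L-cysteine hydrochloride monohydrate: 1.37 mmol/L × 175.6 mg/mmol × 0.274 L = 65.92 mg
malt extract: 22.6 g/L × 0.274 L = 6.19 g
thiamine hydrochloride: 1.85 mg/L × 0.274 L = 0.51 mg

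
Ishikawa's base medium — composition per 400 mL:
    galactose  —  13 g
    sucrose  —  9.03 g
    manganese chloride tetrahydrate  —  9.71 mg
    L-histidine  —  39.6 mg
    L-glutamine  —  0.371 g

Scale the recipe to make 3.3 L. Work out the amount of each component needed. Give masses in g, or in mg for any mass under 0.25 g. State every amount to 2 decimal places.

galactose 107.25 g; sucrose 74.50 g; manganese chloride tetrahydrate 80.11 mg; L-histidine 0.33 g; L-glutamine 3.06 g

Ratio of target to recipe volume: 3300 / 400 = 8.25.
galactose: 13 g × (3300 mL / 400 mL) = 107.25 g
sucrose: 9.03 g × (3300 mL / 400 mL) = 74.50 g
manganese chloride tetrahydrate: 9.71 mg × (3300 mL / 400 mL) = 80.11 mg
L-histidine: 39.6 mg × (3300 mL / 400 mL) = 326.7 mg = 0.33 g
L-glutamine: 0.371 g × (3300 mL / 400 mL) = 3.06 g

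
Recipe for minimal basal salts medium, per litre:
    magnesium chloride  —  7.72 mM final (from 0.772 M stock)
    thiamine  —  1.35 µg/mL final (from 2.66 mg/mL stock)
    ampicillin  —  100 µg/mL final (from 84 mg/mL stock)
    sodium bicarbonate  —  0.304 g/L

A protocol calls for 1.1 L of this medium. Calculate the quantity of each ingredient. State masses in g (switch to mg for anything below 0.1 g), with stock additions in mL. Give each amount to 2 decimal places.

Working volume: 1.1 L.
magnesium chloride: dilute stock: 7.72 mM × 1100 mL ÷ 772 mM = 11.00 mL
thiamine: V = C2·V2/C1 = 1.35 µg/mL × 1100 mL ÷ 2660 µg/mL = 0.56 mL
ampicillin: dilute stock: 100 µg/mL × 1100 mL ÷ 84000 µg/mL = 1.31 mL
sodium bicarbonate: 0.304 g/L × 1.1 L = 0.33 g

magnesium chloride 11.00 mL; thiamine 0.56 mL; ampicillin 1.31 mL; sodium bicarbonate 0.33 g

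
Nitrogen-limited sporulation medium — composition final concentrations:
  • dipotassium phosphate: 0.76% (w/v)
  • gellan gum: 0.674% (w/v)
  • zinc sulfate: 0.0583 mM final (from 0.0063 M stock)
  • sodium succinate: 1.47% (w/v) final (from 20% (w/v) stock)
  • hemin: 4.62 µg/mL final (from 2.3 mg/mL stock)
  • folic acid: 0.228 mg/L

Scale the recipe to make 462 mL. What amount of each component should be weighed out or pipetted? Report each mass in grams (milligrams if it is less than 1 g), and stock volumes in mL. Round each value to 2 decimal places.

Scale factor relative to 1 L: 0.462.
dipotassium phosphate: 0.76% w/v = 7.6 g/L → 7.6 × 0.462 L = 3.51 g
gellan gum: 0.674% w/v = 6.74 g/L → 6.74 × 0.462 L = 3.11 g
zinc sulfate: V = C2·V2/C1 = 0.0583 mM × 462 mL ÷ 6.3 mM = 4.28 mL
sodium succinate: V = C2·V2/C1 = 1.47% ÷ 20% × 462 mL = 33.96 mL
hemin: dilute stock: 4.62 µg/mL × 462 mL ÷ 2300 µg/mL = 0.93 mL
folic acid: 0.228 mg/L × 0.462 L = 0.11 mg

dipotassium phosphate 3.51 g; gellan gum 3.11 g; zinc sulfate 4.28 mL; sodium succinate 33.96 mL; hemin 0.93 mL; folic acid 0.11 mg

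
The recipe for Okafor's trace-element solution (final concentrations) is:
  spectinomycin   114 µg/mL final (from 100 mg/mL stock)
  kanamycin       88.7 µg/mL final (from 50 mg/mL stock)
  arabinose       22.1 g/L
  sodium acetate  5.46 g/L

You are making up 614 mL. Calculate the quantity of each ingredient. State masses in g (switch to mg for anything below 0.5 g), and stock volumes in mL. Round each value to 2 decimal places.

Scale factor relative to 1 L: 0.614.
spectinomycin: C1V1 = C2V2 → 114 µg/mL × 614 mL ÷ 100000 µg/mL = 0.70 mL
kanamycin: V = C2·V2/C1 = 88.7 µg/mL × 614 mL ÷ 50000 µg/mL = 1.09 mL
arabinose: 22.1 g/L × 0.614 L = 13.57 g
sodium acetate: 5.46 g/L × 0.614 L = 3.35 g

spectinomycin 0.70 mL; kanamycin 1.09 mL; arabinose 13.57 g; sodium acetate 3.35 g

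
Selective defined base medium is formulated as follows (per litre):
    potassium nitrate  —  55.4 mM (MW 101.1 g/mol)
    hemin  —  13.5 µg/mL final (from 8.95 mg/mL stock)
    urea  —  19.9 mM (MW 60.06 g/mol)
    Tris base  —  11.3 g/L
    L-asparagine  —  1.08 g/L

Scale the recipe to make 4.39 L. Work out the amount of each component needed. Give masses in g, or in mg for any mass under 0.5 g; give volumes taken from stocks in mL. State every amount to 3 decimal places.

potassium nitrate 24.588 g; hemin 6.622 mL; urea 5.247 g; Tris base 49.607 g; L-asparagine 4.741 g

Working volume: 4.39 L.
potassium nitrate: 55.4 mmol/L × 101.1 g/mol × 4.39 L ÷ 1000 = 24.588 g
hemin: C1V1 = C2V2 → 13.5 µg/mL × 4390 mL ÷ 8950 µg/mL = 6.622 mL
urea: 19.9 mmol/L × 60.06 g/mol × 4.39 L ÷ 1000 = 5.247 g
Tris base: 11.3 g/L × 4.39 L = 49.607 g
L-asparagine: 1.08 g/L × 4.39 L = 4.741 g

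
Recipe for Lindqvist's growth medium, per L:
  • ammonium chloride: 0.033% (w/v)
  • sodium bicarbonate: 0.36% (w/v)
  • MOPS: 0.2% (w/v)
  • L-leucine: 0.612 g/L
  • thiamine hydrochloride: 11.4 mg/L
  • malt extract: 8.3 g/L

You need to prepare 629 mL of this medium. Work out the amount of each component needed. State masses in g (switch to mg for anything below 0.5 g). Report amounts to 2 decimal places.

ammonium chloride 207.57 mg; sodium bicarbonate 2.26 g; MOPS 1.26 g; L-leucine 384.95 mg; thiamine hydrochloride 7.17 mg; malt extract 5.22 g

Working volume: 629 mL = 0.629 L.
ammonium chloride: 0.033 g per 100 mL × 629 mL ÷ 100 = 0.20757 g = 207.57 mg
sodium bicarbonate: 0.36% w/v = 3.6 g/L → 3.6 × 0.629 L = 2.26 g
MOPS: 0.2% w/v = 2 g/L → 2 × 0.629 L = 1.26 g
L-leucine: 0.612 g/L × 0.629 L = 0.384948 g = 384.95 mg
thiamine hydrochloride: 11.4 mg/L × 0.629 L = 7.17 mg
malt extract: 8.3 g/L × 0.629 L = 5.22 g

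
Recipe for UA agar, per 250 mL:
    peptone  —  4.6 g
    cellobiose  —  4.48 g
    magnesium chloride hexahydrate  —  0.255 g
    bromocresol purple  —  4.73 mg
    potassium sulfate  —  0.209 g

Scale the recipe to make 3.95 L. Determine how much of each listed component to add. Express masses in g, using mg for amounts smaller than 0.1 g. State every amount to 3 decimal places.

peptone 72.680 g; cellobiose 70.784 g; magnesium chloride hexahydrate 4.029 g; bromocresol purple 74.734 mg; potassium sulfate 3.302 g

Ratio of target to recipe volume: 3950 / 250 = 15.8.
peptone: 4.6 g × (3950 mL / 250 mL) = 72.680 g
cellobiose: 4.48 g × (3950 mL / 250 mL) = 70.784 g
magnesium chloride hexahydrate: 0.255 g × (3950 mL / 250 mL) = 4.029 g
bromocresol purple: 4.73 mg × (3950 mL / 250 mL) = 74.734 mg
potassium sulfate: 0.209 g × (3950 mL / 250 mL) = 3.302 g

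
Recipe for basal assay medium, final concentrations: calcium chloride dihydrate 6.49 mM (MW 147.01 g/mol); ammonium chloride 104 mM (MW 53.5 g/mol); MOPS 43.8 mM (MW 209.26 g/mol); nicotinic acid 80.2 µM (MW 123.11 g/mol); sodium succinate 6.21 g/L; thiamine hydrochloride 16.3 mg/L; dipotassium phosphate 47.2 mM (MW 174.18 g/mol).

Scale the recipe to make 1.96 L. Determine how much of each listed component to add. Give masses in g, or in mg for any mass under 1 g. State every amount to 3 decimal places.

calcium chloride dihydrate 1.870 g; ammonium chloride 10.905 g; MOPS 17.965 g; nicotinic acid 19.352 mg; sodium succinate 12.172 g; thiamine hydrochloride 31.948 mg; dipotassium phosphate 16.114 g

Working volume: 1.96 L.
calcium chloride dihydrate: 6.49 mmol/L × 147.01 g/mol × 1.96 L ÷ 1000 = 1.870 g
ammonium chloride: 104 mmol/L × 53.5 g/mol × 1.96 L ÷ 1000 = 10.905 g
MOPS: 43.8 mmol/L × 209.26 g/mol × 1.96 L ÷ 1000 = 17.965 g
nicotinic acid: 80.2 µmol/L × 123.11 g/mol × 1.96 L ÷ 1000 = 19.352 mg
sodium succinate: 6.21 g/L × 1.96 L = 12.172 g
thiamine hydrochloride: 16.3 mg/L × 1.96 L = 31.948 mg
dipotassium phosphate: 47.2 mmol/L × 174.18 g/mol × 1.96 L ÷ 1000 = 16.114 g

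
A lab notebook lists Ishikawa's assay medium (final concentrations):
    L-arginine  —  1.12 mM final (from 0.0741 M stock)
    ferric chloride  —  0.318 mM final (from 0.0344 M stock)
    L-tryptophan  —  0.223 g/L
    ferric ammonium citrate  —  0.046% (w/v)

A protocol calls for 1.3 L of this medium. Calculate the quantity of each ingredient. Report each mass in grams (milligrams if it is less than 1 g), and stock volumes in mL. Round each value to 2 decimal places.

L-arginine 19.65 mL; ferric chloride 12.02 mL; L-tryptophan 289.90 mg; ferric ammonium citrate 598.00 mg

Scale factor relative to 1 L: 1.3.
L-arginine: V = C2·V2/C1 = 1.12 mM × 1300 mL ÷ 74.1 mM = 19.65 mL
ferric chloride: dilute stock: 0.318 mM × 1300 mL ÷ 34.4 mM = 12.02 mL
L-tryptophan: 0.223 g/L × 1.3 L = 0.2899 g = 289.90 mg
ferric ammonium citrate: 0.046 g per 100 mL × 1300 mL ÷ 100 = 0.598 g = 598.00 mg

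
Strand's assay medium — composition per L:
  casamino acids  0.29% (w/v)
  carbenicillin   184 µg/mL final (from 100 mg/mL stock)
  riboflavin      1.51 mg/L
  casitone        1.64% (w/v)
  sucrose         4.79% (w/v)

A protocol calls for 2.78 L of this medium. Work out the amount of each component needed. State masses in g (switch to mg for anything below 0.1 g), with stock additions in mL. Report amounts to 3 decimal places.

Scale factor relative to 1 L: 2.78.
casamino acids: 0.29 g per 100 mL × 2780 mL ÷ 100 = 8.062 g
carbenicillin: C1V1 = C2V2 → 184 µg/mL × 2780 mL ÷ 100000 µg/mL = 5.115 mL
riboflavin: 1.51 mg/L × 2.78 L = 4.198 mg
casitone: 1.64 g per 100 mL × 2780 mL ÷ 100 = 45.592 g
sucrose: 4.79 g per 100 mL × 2780 mL ÷ 100 = 133.162 g

casamino acids 8.062 g; carbenicillin 5.115 mL; riboflavin 4.198 mg; casitone 45.592 g; sucrose 133.162 g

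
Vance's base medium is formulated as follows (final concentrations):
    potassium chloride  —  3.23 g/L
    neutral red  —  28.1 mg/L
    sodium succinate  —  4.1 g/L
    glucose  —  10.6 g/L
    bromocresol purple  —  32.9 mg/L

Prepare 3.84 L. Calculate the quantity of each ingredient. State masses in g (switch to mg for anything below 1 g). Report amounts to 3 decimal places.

Scale factor relative to 1 L: 3.84.
potassium chloride: 3.23 g/L × 3.84 L = 12.403 g
neutral red: 28.1 mg/L × 3.84 L = 107.904 mg
sodium succinate: 4.1 g/L × 3.84 L = 15.744 g
glucose: 10.6 g/L × 3.84 L = 40.704 g
bromocresol purple: 32.9 mg/L × 3.84 L = 126.336 mg

potassium chloride 12.403 g; neutral red 107.904 mg; sodium succinate 15.744 g; glucose 40.704 g; bromocresol purple 126.336 mg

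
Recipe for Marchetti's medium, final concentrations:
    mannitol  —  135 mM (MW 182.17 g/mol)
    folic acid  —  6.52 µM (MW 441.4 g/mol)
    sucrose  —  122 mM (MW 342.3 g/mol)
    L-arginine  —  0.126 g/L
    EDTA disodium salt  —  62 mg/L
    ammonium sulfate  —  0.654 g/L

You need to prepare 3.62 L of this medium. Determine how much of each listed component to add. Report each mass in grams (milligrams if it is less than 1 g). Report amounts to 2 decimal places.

Scale factor relative to 1 L: 3.62.
mannitol: 135 mmol/L × 182.17 g/mol × 3.62 L ÷ 1000 = 89.03 g
folic acid: 6.52 µmol/L × 441.4 g/mol × 3.62 L ÷ 1000 = 10.42 mg
sucrose: 122 mmol/L × 342.3 g/mol × 3.62 L ÷ 1000 = 151.17 g
L-arginine: 0.126 g/L × 3.62 L = 0.45612 g = 456.12 mg
EDTA disodium salt: 62 mg/L × 3.62 L = 224.44 mg
ammonium sulfate: 0.654 g/L × 3.62 L = 2.37 g

mannitol 89.03 g; folic acid 10.42 mg; sucrose 151.17 g; L-arginine 456.12 mg; EDTA disodium salt 224.44 mg; ammonium sulfate 2.37 g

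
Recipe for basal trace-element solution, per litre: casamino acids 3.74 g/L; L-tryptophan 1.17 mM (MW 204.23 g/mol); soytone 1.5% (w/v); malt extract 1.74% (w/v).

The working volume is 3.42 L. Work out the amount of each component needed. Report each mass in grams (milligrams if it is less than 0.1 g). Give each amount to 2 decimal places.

casamino acids 12.79 g; L-tryptophan 0.82 g; soytone 51.30 g; malt extract 59.51 g

Scale factor relative to 1 L: 3.42.
casamino acids: 3.74 g/L × 3.42 L = 12.79 g
L-tryptophan: 1.17 mmol/L × 204.23 g/mol × 3.42 L ÷ 1000 = 0.82 g
soytone: 1.5 g per 100 mL × 3420 mL ÷ 100 = 51.30 g
malt extract: 1.74 g per 100 mL × 3420 mL ÷ 100 = 59.51 g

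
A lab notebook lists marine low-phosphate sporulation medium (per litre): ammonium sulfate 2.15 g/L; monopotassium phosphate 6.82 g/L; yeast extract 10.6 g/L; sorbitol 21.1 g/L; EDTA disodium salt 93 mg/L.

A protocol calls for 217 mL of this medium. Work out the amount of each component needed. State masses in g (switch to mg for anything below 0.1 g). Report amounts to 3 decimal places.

Working volume: 217 mL = 0.217 L.
ammonium sulfate: 2.15 g/L × 0.217 L = 0.467 g
monopotassium phosphate: 6.82 g/L × 0.217 L = 1.480 g
yeast extract: 10.6 g/L × 0.217 L = 2.300 g
sorbitol: 21.1 g/L × 0.217 L = 4.579 g
EDTA disodium salt: 93 mg/L × 0.217 L = 20.181 mg

ammonium sulfate 0.467 g; monopotassium phosphate 1.480 g; yeast extract 2.300 g; sorbitol 4.579 g; EDTA disodium salt 20.181 mg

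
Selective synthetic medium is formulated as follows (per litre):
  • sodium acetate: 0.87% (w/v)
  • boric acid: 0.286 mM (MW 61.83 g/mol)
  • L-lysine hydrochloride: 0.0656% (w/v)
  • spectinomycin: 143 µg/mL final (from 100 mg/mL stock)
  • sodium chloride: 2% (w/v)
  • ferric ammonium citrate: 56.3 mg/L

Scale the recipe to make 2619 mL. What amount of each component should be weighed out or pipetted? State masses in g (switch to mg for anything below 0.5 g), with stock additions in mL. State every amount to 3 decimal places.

sodium acetate 22.785 g; boric acid 46.313 mg; L-lysine hydrochloride 1.718 g; spectinomycin 3.745 mL; sodium chloride 52.380 g; ferric ammonium citrate 147.450 mg

Working volume: 2619 mL = 2.619 L.
sodium acetate: 0.87% w/v = 8.7 g/L → 8.7 × 2.619 L = 22.785 g
boric acid: 0.286 mmol/L × 61.83 mg/mmol × 2.619 L = 46.313 mg
L-lysine hydrochloride: 0.0656% w/v = 0.656 g/L → 0.656 × 2.619 L = 1.718 g
spectinomycin: V = C2·V2/C1 = 143 µg/mL × 2619 mL ÷ 100000 µg/mL = 3.745 mL
sodium chloride: 2% w/v = 20 g/L → 20 × 2.619 L = 52.380 g
ferric ammonium citrate: 56.3 mg/L × 2.619 L = 147.450 mg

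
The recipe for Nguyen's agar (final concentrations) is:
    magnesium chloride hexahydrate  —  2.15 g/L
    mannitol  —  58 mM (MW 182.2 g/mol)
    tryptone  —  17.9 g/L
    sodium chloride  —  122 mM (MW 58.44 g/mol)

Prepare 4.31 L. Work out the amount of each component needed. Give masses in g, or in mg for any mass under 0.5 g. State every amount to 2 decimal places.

magnesium chloride hexahydrate 9.27 g; mannitol 45.55 g; tryptone 77.15 g; sodium chloride 30.73 g

Working volume: 4.31 L.
magnesium chloride hexahydrate: 2.15 g/L × 4.31 L = 9.27 g
mannitol: 58 mmol/L × 182.2 g/mol × 4.31 L ÷ 1000 = 45.55 g
tryptone: 17.9 g/L × 4.31 L = 77.15 g
sodium chloride: 122 mmol/L × 58.44 g/mol × 4.31 L ÷ 1000 = 30.73 g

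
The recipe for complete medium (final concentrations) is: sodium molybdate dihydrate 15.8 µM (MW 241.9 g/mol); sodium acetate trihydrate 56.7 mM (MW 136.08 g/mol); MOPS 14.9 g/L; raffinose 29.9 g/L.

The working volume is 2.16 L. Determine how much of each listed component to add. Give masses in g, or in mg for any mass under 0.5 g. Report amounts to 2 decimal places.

sodium molybdate dihydrate 8.26 mg; sodium acetate trihydrate 16.67 g; MOPS 32.18 g; raffinose 64.58 g

Scale factor relative to 1 L: 2.16.
sodium molybdate dihydrate: 15.8 µmol/L × 241.9 g/mol × 2.16 L ÷ 1000 = 8.26 mg
sodium acetate trihydrate: 56.7 mmol/L × 136.08 g/mol × 2.16 L ÷ 1000 = 16.67 g
MOPS: 14.9 g/L × 2.16 L = 32.18 g
raffinose: 29.9 g/L × 2.16 L = 64.58 g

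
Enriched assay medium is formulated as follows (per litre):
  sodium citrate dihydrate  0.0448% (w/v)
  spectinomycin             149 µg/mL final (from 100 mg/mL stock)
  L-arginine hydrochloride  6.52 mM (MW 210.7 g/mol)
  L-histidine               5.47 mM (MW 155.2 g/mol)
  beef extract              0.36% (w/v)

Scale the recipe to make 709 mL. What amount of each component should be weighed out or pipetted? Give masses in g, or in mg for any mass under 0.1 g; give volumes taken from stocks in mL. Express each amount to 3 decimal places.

sodium citrate dihydrate 0.318 g; spectinomycin 1.056 mL; L-arginine hydrochloride 0.974 g; L-histidine 0.602 g; beef extract 2.552 g

Scale factor relative to 1 L: 0.709.
sodium citrate dihydrate: 0.0448 g per 100 mL × 709 mL ÷ 100 = 0.318 g
spectinomycin: C1V1 = C2V2 → 149 µg/mL × 709 mL ÷ 100000 µg/mL = 1.056 mL
L-arginine hydrochloride: 6.52 mmol/L × 210.7 g/mol × 0.709 L ÷ 1000 = 0.974 g
L-histidine: 5.47 mmol/L × 155.2 g/mol × 0.709 L ÷ 1000 = 0.602 g
beef extract: 0.36% w/v = 3.6 g/L → 3.6 × 0.709 L = 2.552 g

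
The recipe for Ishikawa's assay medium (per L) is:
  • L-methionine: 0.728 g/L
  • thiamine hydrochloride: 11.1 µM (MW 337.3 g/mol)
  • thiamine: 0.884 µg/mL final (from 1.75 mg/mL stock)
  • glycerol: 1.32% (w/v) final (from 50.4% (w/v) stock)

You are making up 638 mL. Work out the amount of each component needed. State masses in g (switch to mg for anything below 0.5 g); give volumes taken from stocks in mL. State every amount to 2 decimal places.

Working volume: 638 mL = 0.638 L.
L-methionine: 0.728 g/L × 0.638 L = 0.464464 g = 464.46 mg
thiamine hydrochloride: 11.1 µmol/L × 337.3 g/mol × 0.638 L ÷ 1000 = 2.39 mg
thiamine: C1V1 = C2V2 → 0.884 µg/mL × 638 mL ÷ 1750 µg/mL = 0.32 mL
glycerol: C1V1 = C2V2 → 1.32% ÷ 50.4% × 638 mL = 16.71 mL

L-methionine 464.46 mg; thiamine hydrochloride 2.39 mg; thiamine 0.32 mL; glycerol 16.71 mL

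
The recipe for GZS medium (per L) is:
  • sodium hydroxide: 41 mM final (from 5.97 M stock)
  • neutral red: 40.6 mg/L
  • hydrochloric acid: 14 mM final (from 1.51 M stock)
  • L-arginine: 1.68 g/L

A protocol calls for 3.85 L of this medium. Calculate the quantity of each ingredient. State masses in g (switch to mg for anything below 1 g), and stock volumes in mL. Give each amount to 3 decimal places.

sodium hydroxide 26.441 mL; neutral red 156.310 mg; hydrochloric acid 35.695 mL; L-arginine 6.468 g

Working volume: 3.85 L.
sodium hydroxide: C1V1 = C2V2 → 41 mM × 3850 mL ÷ 5970 mM = 26.441 mL
neutral red: 40.6 mg/L × 3.85 L = 156.310 mg
hydrochloric acid: C1V1 = C2V2 → 14 mM × 3850 mL ÷ 1510 mM = 35.695 mL
L-arginine: 1.68 g/L × 3.85 L = 6.468 g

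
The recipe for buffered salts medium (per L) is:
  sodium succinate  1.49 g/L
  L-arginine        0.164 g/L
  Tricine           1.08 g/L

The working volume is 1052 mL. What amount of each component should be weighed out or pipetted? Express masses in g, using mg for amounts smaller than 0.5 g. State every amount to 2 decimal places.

sodium succinate 1.57 g; L-arginine 172.53 mg; Tricine 1.14 g

Working volume: 1052 mL = 1.052 L.
sodium succinate: 1.49 g/L × 1.052 L = 1.57 g
L-arginine: 0.164 g/L × 1.052 L = 0.172528 g = 172.53 mg
Tricine: 1.08 g/L × 1.052 L = 1.14 g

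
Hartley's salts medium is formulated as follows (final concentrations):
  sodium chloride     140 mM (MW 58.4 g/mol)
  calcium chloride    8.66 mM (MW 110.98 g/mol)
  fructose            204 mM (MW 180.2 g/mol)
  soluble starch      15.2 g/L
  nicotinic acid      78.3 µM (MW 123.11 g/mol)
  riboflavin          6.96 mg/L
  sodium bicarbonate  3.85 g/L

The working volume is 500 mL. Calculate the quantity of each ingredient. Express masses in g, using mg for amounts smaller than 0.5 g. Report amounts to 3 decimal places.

Working volume: 500 mL = 0.5 L.
sodium chloride: 140 mmol/L × 58.4 g/mol × 0.5 L ÷ 1000 = 4.088 g
calcium chloride: 8.66 mmol/L × 110.98 mg/mmol × 0.5 L = 480.543 mg
fructose: 204 mmol/L × 180.2 g/mol × 0.5 L ÷ 1000 = 18.380 g
soluble starch: 15.2 g/L × 0.5 L = 7.600 g
nicotinic acid: 78.3 µmol/L × 123.11 g/mol × 0.5 L ÷ 1000 = 4.820 mg
riboflavin: 6.96 mg/L × 0.5 L = 3.480 mg
sodium bicarbonate: 3.85 g/L × 0.5 L = 1.925 g

sodium chloride 4.088 g; calcium chloride 480.543 mg; fructose 18.380 g; soluble starch 7.600 g; nicotinic acid 4.820 mg; riboflavin 3.480 mg; sodium bicarbonate 1.925 g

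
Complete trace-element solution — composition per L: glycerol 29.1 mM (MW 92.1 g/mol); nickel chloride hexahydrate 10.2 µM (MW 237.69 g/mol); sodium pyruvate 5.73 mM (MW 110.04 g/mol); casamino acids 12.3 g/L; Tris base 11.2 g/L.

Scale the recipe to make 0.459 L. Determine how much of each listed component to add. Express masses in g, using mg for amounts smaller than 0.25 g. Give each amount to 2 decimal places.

glycerol 1.23 g; nickel chloride hexahydrate 1.11 mg; sodium pyruvate 0.29 g; casamino acids 5.65 g; Tris base 5.14 g

Working volume: 0.459 L.
glycerol: 29.1 mmol/L × 92.1 g/mol × 0.459 L ÷ 1000 = 1.23 g
nickel chloride hexahydrate: 10.2 µmol/L × 237.69 g/mol × 0.459 L ÷ 1000 = 1.11 mg
sodium pyruvate: 5.73 mmol/L × 110.04 g/mol × 0.459 L ÷ 1000 = 0.29 g
casamino acids: 12.3 g/L × 0.459 L = 5.65 g
Tris base: 11.2 g/L × 0.459 L = 5.14 g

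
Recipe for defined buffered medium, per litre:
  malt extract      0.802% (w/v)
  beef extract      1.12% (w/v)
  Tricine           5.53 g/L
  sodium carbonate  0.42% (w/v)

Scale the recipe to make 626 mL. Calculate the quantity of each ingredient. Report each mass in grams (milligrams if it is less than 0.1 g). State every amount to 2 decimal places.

Target volume = 626 mL = 0.626 L.
malt extract: 0.802 g per 100 mL × 626 mL ÷ 100 = 5.02 g
beef extract: 1.12% w/v = 11.2 g/L → 11.2 × 0.626 L = 7.01 g
Tricine: 5.53 g/L × 0.626 L = 3.46 g
sodium carbonate: 0.42% w/v = 4.2 g/L → 4.2 × 0.626 L = 2.63 g

malt extract 5.02 g; beef extract 7.01 g; Tricine 3.46 g; sodium carbonate 2.63 g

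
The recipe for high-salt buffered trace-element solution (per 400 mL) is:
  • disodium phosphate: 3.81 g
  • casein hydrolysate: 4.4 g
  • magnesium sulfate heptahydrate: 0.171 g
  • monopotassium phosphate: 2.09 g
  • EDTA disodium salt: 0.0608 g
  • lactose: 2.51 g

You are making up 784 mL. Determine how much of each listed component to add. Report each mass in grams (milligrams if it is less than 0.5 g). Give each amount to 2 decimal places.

Ratio of target to recipe volume: 784 / 400 = 1.96.
disodium phosphate: 3.81 g × (784 mL / 400 mL) = 7.47 g
casein hydrolysate: 4.4 g × (784 mL / 400 mL) = 8.62 g
magnesium sulfate heptahydrate: 0.171 g × (784 mL / 400 mL) = 0.33516 g = 335.16 mg
monopotassium phosphate: 2.09 g × (784 mL / 400 mL) = 4.10 g
EDTA disodium salt: 0.0608 g × (784 mL / 400 mL) = 0.119168 g = 119.17 mg
lactose: 2.51 g × (784 mL / 400 mL) = 4.92 g

disodium phosphate 7.47 g; casein hydrolysate 8.62 g; magnesium sulfate heptahydrate 335.16 mg; monopotassium phosphate 4.10 g; EDTA disodium salt 119.17 mg; lactose 4.92 g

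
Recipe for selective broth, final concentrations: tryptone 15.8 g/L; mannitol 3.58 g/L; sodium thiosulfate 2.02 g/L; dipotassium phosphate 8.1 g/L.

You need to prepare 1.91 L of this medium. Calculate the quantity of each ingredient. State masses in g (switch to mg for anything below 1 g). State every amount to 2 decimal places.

tryptone 30.18 g; mannitol 6.84 g; sodium thiosulfate 3.86 g; dipotassium phosphate 15.47 g

Working volume: 1.91 L.
tryptone: 15.8 g/L × 1.91 L = 30.18 g
mannitol: 3.58 g/L × 1.91 L = 6.84 g
sodium thiosulfate: 2.02 g/L × 1.91 L = 3.86 g
dipotassium phosphate: 8.1 g/L × 1.91 L = 15.47 g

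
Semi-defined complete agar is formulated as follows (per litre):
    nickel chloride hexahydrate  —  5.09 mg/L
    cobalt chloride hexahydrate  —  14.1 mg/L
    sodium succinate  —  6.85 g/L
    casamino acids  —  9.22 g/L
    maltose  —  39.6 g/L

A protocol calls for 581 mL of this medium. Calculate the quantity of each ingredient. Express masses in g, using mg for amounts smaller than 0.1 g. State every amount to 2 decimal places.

Target volume = 581 mL = 0.581 L.
nickel chloride hexahydrate: 5.09 mg/L × 0.581 L = 2.96 mg
cobalt chloride hexahydrate: 14.1 mg/L × 0.581 L = 8.19 mg
sodium succinate: 6.85 g/L × 0.581 L = 3.98 g
casamino acids: 9.22 g/L × 0.581 L = 5.36 g
maltose: 39.6 g/L × 0.581 L = 23.01 g

nickel chloride hexahydrate 2.96 mg; cobalt chloride hexahydrate 8.19 mg; sodium succinate 3.98 g; casamino acids 5.36 g; maltose 23.01 g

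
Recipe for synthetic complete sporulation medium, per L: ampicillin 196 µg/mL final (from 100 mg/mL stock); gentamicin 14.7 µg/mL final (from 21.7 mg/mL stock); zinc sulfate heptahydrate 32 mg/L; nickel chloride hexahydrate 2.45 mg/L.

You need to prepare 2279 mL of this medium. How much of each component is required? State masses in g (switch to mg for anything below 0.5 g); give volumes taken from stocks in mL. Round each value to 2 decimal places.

ampicillin 4.47 mL; gentamicin 1.54 mL; zinc sulfate heptahydrate 72.93 mg; nickel chloride hexahydrate 5.58 mg

Target volume = 2279 mL = 2.279 L.
ampicillin: dilute stock: 196 µg/mL × 2279 mL ÷ 100000 µg/mL = 4.47 mL
gentamicin: V = C2·V2/C1 = 14.7 µg/mL × 2279 mL ÷ 21700 µg/mL = 1.54 mL
zinc sulfate heptahydrate: 32 mg/L × 2.279 L = 72.93 mg
nickel chloride hexahydrate: 2.45 mg/L × 2.279 L = 5.58 mg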